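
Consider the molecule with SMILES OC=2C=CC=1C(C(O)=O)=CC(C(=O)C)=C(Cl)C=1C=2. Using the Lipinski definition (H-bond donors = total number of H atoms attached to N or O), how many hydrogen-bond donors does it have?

2

Donors: find every N or O and count the H atoms it carries.
  atom 1 (O): bond orders sum to 1 → 1 H
  atom 8 (O): bond orders sum to 1 → 1 H
  atom 9 (O): bond orders sum to 2 → 0 H
  atom 13 (O): bond orders sum to 2 → 0 H
Lipinski HBD = 2.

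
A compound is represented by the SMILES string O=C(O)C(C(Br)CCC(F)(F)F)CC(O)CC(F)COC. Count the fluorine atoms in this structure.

4

Scan the SMILES for F atoms (remember two-letter symbols like Cl and Br are single atoms).
Fluorine count: 4.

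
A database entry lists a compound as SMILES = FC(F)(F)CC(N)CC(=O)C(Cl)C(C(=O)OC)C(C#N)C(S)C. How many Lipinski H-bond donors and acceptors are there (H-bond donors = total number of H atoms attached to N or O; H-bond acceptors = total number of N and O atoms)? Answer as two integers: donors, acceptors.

Donors: find every N or O and count the H atoms it carries.
  atom 7 (N): bond orders sum to 1 → 2 H
  atom 10 (O): bond orders sum to 2 → 0 H
  atom 15 (O): bond orders sum to 2 → 0 H
  atom 16 (O): bond orders sum to 2 → 0 H
  atom 20 (N): bond orders sum to 3 → 0 H
Lipinski HBD = 2.
Acceptors: N atoms = 2, O atoms = 3 → HBA = 5.

2, 5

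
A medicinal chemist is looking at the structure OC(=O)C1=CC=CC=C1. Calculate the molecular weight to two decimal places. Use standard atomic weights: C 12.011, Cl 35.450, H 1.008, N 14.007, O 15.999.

First, the molecular formula is C7H6O2 (counting implicit H from valence).
  C: 7 × 12.011 = 84.077
  H: 6 × 1.008 = 6.048
  O: 2 × 15.999 = 31.998
Sum: 7×12.011 + 6×1.008 + 2×15.999 = 122.123 → 122.12 g/mol.

122.12 g/mol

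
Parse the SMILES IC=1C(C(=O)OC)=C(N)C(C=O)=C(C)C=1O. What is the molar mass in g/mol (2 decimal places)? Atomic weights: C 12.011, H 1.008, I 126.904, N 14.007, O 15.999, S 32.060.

First, the molecular formula is C10H10INO4 (counting implicit H from valence).
  C: 10 × 12.011 = 120.110
  H: 10 × 1.008 = 10.080
  I: 1 × 126.904 = 126.904
  N: 1 × 14.007 = 14.007
  O: 4 × 15.999 = 63.996
Sum: 10×12.011 + 10×1.008 + 1×126.904 + 1×14.007 + 4×15.999 = 335.097 → 335.10 g/mol.

335.10 g/mol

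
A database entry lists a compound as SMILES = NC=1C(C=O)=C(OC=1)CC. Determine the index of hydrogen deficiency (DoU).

Degree of unsaturation = (number of rings) + (number of π bonds).
Ring closures in the SMILES: 1.
π bonds: 3 double bonds (each 1 DoU) → 3 DoU from unsaturation.
Total DoU = 1 + 3 = 4.

4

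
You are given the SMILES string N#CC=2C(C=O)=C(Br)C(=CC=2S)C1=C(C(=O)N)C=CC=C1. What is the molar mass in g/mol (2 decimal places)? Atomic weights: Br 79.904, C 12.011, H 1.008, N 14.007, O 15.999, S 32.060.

361.21 g/mol

First, the molecular formula is C15H9BrN2O2S (counting implicit H from valence).
  Br: 1 × 79.904 = 79.904
  C: 15 × 12.011 = 180.165
  H: 9 × 1.008 = 9.072
  N: 2 × 14.007 = 28.014
  O: 2 × 15.999 = 31.998
  S: 1 × 32.060 = 32.060
Sum: 1×79.904 + 15×12.011 + 9×1.008 + 2×14.007 + 2×15.999 + 1×32.060 = 361.213 → 361.21 g/mol.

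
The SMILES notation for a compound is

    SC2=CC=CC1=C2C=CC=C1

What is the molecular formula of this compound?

Walk through each heavy atom and fill implicit hydrogens from standard valence (C 4, N 3, O 2, S 2, halogen 1):
  atom 1: S, bond orders sum to 1 (valence 2) → 1 H
  atom 2: C, bond orders sum to 4 (valence 4) → 0 H
  atom 3: C, bond orders sum to 3 (valence 4) → 1 H
  atom 4: C, bond orders sum to 3 (valence 4) → 1 H
  atom 5: C, bond orders sum to 3 (valence 4) → 1 H
  atom 6: C, bond orders sum to 4 (valence 4) → 0 H
  atom 7: C, bond orders sum to 4 (valence 4) → 0 H
  atom 8: C, bond orders sum to 3 (valence 4) → 1 H
  atom 9: C, bond orders sum to 3 (valence 4) → 1 H
  atom 10: C, bond orders sum to 3 (valence 4) → 1 H
  atom 11: C, bond orders sum to 3 (valence 4) → 1 H
Totals → C:10, H:8, S:1.
In Hill order: C10H8S.

C10H8S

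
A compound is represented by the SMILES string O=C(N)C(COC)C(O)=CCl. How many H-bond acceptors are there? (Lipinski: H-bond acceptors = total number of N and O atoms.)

4

N atoms: 1; O atoms: 3.
Lipinski HBA = 1 + 3 = 4.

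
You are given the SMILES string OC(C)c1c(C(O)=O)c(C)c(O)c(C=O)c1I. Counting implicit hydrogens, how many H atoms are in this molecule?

Walk through each heavy atom and fill implicit hydrogens from standard valence (C 4, N 3, O 2, S 2, halogen 1); for lowercase aromatic atoms, an aromatic c carries 1 H when it has two neighbours and 0 H with three, and aromatic n carries 0 H:
  atom 1: O, bond orders sum to 1 (valence 2) → 1 H
  atom 2: C, bond orders sum to 3 (valence 4) → 1 H
  atom 3: C, bond orders sum to 1 (valence 4) → 3 H
  atom 4: aromatic c, 3 neighbours → 0 H
  atom 5: aromatic c, 3 neighbours → 0 H
  atom 6: C, bond orders sum to 4 (valence 4) → 0 H
  atom 7: O, bond orders sum to 1 (valence 2) → 1 H
  atom 8: O, bond orders sum to 2 (valence 2) → 0 H
  atom 9: aromatic c, 3 neighbours → 0 H
  atom 10: C, bond orders sum to 1 (valence 4) → 3 H
  atom 11: aromatic c, 3 neighbours → 0 H
  atom 12: O, bond orders sum to 1 (valence 2) → 1 H
  atom 13: aromatic c, 3 neighbours → 0 H
  atom 14: C, bond orders sum to 3 (valence 4) → 1 H
  atom 15: O, bond orders sum to 2 (valence 2) → 0 H
  atom 16: aromatic c, 3 neighbours → 0 H
  atom 17: I (halogen, monovalent) → 0 H
Total hydrogens: 11.

11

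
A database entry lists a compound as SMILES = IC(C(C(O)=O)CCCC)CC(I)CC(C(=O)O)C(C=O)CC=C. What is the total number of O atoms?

Scan the SMILES for O atoms (remember two-letter symbols like Cl and Br are single atoms).
Oxygen count: 5.

5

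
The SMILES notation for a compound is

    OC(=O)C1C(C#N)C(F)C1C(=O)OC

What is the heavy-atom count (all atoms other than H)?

Every atom symbol written in the SMILES (organic subset) is one heavy atom; implicit H are not written.
Heavy atoms by element → C:8, F:1, N:1, O:4.
Total: 14.

14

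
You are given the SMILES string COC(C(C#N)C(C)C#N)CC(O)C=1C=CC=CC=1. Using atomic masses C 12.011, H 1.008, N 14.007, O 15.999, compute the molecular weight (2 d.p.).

258.32 g/mol

First, the molecular formula is C15H18N2O2 (counting implicit H from valence).
  C: 15 × 12.011 = 180.165
  H: 18 × 1.008 = 18.144
  N: 2 × 14.007 = 28.014
  O: 2 × 15.999 = 31.998
Sum: 15×12.011 + 18×1.008 + 2×14.007 + 2×15.999 = 258.321 → 258.32 g/mol.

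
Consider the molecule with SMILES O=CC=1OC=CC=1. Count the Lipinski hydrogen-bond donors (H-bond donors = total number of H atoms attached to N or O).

Donors: find every N or O and count the H atoms it carries.
  atom 1 (O): bond orders sum to 2 → 0 H
  atom 4 (O): bond orders sum to 2 → 0 H
Lipinski HBD = 0.

0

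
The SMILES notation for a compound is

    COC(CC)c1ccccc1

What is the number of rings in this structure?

1

In SMILES, each pair of matching ring-closure digits denotes one ring-closing bond; the number of such bonds equals the number of independent rings.
Ring-closure bonds here: 1.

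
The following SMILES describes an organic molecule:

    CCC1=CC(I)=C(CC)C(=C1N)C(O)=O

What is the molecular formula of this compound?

Walk through each heavy atom and fill implicit hydrogens from standard valence (C 4, N 3, O 2, S 2, halogen 1):
  atom 1: C, bond orders sum to 1 (valence 4) → 3 H
  atom 2: C, bond orders sum to 2 (valence 4) → 2 H
  atom 3: C, bond orders sum to 4 (valence 4) → 0 H
  atom 4: C, bond orders sum to 3 (valence 4) → 1 H
  atom 5: C, bond orders sum to 4 (valence 4) → 0 H
  atom 6: I (halogen, monovalent) → 0 H
  atom 7: C, bond orders sum to 4 (valence 4) → 0 H
  atom 8: C, bond orders sum to 2 (valence 4) → 2 H
  atom 9: C, bond orders sum to 1 (valence 4) → 3 H
  atom 10: C, bond orders sum to 4 (valence 4) → 0 H
  atom 11: C, bond orders sum to 4 (valence 4) → 0 H
  atom 12: N, bond orders sum to 1 (valence 3) → 2 H
  atom 13: C, bond orders sum to 4 (valence 4) → 0 H
  atom 14: O, bond orders sum to 1 (valence 2) → 1 H
  atom 15: O, bond orders sum to 2 (valence 2) → 0 H
Totals → C:11, H:14, I:1, N:1, O:2.

C11H14INO2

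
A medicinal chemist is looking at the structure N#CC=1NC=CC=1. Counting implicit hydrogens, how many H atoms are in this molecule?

4

Walk through each heavy atom and fill implicit hydrogens from standard valence (C 4, N 3, O 2, S 2, halogen 1):
  atom 1: N, bond orders sum to 3 (valence 3) → 0 H
  atom 2: C, bond orders sum to 4 (valence 4) → 0 H
  atom 3: C, bond orders sum to 4 (valence 4) → 0 H
  atom 4: N, bond orders sum to 2 (valence 3) → 1 H
  atom 5: C, bond orders sum to 3 (valence 4) → 1 H
  atom 6: C, bond orders sum to 3 (valence 4) → 1 H
  atom 7: C, bond orders sum to 3 (valence 4) → 1 H
Total hydrogens: 4.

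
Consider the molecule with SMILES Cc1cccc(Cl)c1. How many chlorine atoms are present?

1

Scan the SMILES for Cl atoms (remember two-letter symbols like Cl and Br are single atoms).
Chlorine count: 1.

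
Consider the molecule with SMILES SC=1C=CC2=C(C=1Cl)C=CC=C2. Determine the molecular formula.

Walk through each heavy atom and fill implicit hydrogens from standard valence (C 4, N 3, O 2, S 2, halogen 1):
  atom 1: S, bond orders sum to 1 (valence 2) → 1 H
  atom 2: C, bond orders sum to 4 (valence 4) → 0 H
  atom 3: C, bond orders sum to 3 (valence 4) → 1 H
  atom 4: C, bond orders sum to 3 (valence 4) → 1 H
  atom 5: C, bond orders sum to 4 (valence 4) → 0 H
  atom 6: C, bond orders sum to 4 (valence 4) → 0 H
  atom 7: C, bond orders sum to 4 (valence 4) → 0 H
  atom 8: Cl (halogen, monovalent) → 0 H
  atom 9: C, bond orders sum to 3 (valence 4) → 1 H
  atom 10: C, bond orders sum to 3 (valence 4) → 1 H
  atom 11: C, bond orders sum to 3 (valence 4) → 1 H
  atom 12: C, bond orders sum to 3 (valence 4) → 1 H
Totals → C:10, H:7, Cl:1, S:1.

C10H7ClS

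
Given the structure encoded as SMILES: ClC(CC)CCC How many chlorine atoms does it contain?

1

Scan the SMILES for Cl atoms (remember two-letter symbols like Cl and Br are single atoms).
Chlorine count: 1.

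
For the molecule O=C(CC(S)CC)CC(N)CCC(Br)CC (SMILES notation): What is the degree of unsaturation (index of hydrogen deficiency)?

Degree of unsaturation = (number of rings) + (number of π bonds).
Ring closures in the SMILES: 0.
π bonds: 1 double bond (each 1 DoU) → 1 DoU from unsaturation.
Total DoU = 0 + 1 = 1.

1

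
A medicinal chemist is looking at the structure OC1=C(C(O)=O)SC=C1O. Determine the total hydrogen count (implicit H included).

Walk through each heavy atom and fill implicit hydrogens from standard valence (C 4, N 3, O 2, S 2, halogen 1):
  atom 1: O, bond orders sum to 1 (valence 2) → 1 H
  atom 2: C, bond orders sum to 4 (valence 4) → 0 H
  atom 3: C, bond orders sum to 4 (valence 4) → 0 H
  atom 4: C, bond orders sum to 4 (valence 4) → 0 H
  atom 5: O, bond orders sum to 1 (valence 2) → 1 H
  atom 6: O, bond orders sum to 2 (valence 2) → 0 H
  atom 7: S, bond orders sum to 2 (valence 2) → 0 H
  atom 8: C, bond orders sum to 3 (valence 4) → 1 H
  atom 9: C, bond orders sum to 4 (valence 4) → 0 H
  atom 10: O, bond orders sum to 1 (valence 2) → 1 H
Total hydrogens: 4.

4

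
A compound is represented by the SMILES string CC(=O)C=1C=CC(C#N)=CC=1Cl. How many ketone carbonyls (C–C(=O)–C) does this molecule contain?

The ketone motif appears at heavy-atom position 2 in the SMILES.
Other groups present: 1 nitrile.
Ketone count: 1.

1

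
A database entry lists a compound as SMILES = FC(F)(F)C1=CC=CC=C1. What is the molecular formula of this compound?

Walk through each heavy atom and fill implicit hydrogens from standard valence (C 4, N 3, O 2, S 2, halogen 1):
  atom 1: F (halogen, monovalent) → 0 H
  atom 2: C, bond orders sum to 4 (valence 4) → 0 H
  atom 3: F (halogen, monovalent) → 0 H
  atom 4: F (halogen, monovalent) → 0 H
  atom 5: C, bond orders sum to 4 (valence 4) → 0 H
  atom 6: C, bond orders sum to 3 (valence 4) → 1 H
  atom 7: C, bond orders sum to 3 (valence 4) → 1 H
  atom 8: C, bond orders sum to 3 (valence 4) → 1 H
  atom 9: C, bond orders sum to 3 (valence 4) → 1 H
  atom 10: C, bond orders sum to 3 (valence 4) → 1 H
Totals → C:7, H:5, F:3.
In Hill order: C7H5F3.

C7H5F3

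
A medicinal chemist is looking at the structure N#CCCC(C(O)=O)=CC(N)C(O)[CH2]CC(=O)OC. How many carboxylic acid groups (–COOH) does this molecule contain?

1

The carboxylic acid motif appears at heavy-atom position 6 in the SMILES.
Other groups present: 1 alkene, 1 ester, 1 hydroxyl, 1 nitrile, 1 primary amine.
Carboxylic acid count: 1.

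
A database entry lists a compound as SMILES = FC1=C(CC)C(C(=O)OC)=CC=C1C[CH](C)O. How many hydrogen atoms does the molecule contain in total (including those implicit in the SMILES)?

Walk through each heavy atom and fill implicit hydrogens from standard valence (C 4, N 3, O 2, S 2, halogen 1):
  atom 1: F (halogen, monovalent) → 0 H
  atom 2: C, bond orders sum to 4 (valence 4) → 0 H
  atom 3: C, bond orders sum to 4 (valence 4) → 0 H
  atom 4: C, bond orders sum to 2 (valence 4) → 2 H
  atom 5: C, bond orders sum to 1 (valence 4) → 3 H
  atom 6: C, bond orders sum to 4 (valence 4) → 0 H
  atom 7: C, bond orders sum to 4 (valence 4) → 0 H
  atom 8: O, bond orders sum to 2 (valence 2) → 0 H
  atom 9: O, bond orders sum to 2 (valence 2) → 0 H
  atom 10: C, bond orders sum to 1 (valence 4) → 3 H
  atom 11: C, bond orders sum to 3 (valence 4) → 1 H
  atom 12: C, bond orders sum to 3 (valence 4) → 1 H
  atom 13: C, bond orders sum to 4 (valence 4) → 0 H
  atom 14: C, bond orders sum to 2 (valence 4) → 2 H
  atom 15: C with explicit H count 1
  atom 16: C, bond orders sum to 1 (valence 4) → 3 H
  atom 17: O, bond orders sum to 1 (valence 2) → 1 H
Total hydrogens: 17.

17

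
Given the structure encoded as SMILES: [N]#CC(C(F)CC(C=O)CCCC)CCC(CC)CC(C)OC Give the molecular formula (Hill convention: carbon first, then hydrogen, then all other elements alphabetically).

C19H34FNO2

Walk through each heavy atom and fill implicit hydrogens from standard valence (C 4, N 3, O 2, S 2, halogen 1):
  atom 1: N with explicit H count 0
  atom 2: C, bond orders sum to 4 (valence 4) → 0 H
  atom 3: C, bond orders sum to 3 (valence 4) → 1 H
  atom 4: C, bond orders sum to 3 (valence 4) → 1 H
  atom 5: F (halogen, monovalent) → 0 H
  atom 6: C, bond orders sum to 2 (valence 4) → 2 H
  atom 7: C, bond orders sum to 3 (valence 4) → 1 H
  atom 8: C, bond orders sum to 3 (valence 4) → 1 H
  atom 9: O, bond orders sum to 2 (valence 2) → 0 H
  atom 10: C, bond orders sum to 2 (valence 4) → 2 H
  atom 11: C, bond orders sum to 2 (valence 4) → 2 H
  atom 12: C, bond orders sum to 2 (valence 4) → 2 H
  atom 13: C, bond orders sum to 1 (valence 4) → 3 H
  atom 14: C, bond orders sum to 2 (valence 4) → 2 H
  atom 15: C, bond orders sum to 2 (valence 4) → 2 H
  atom 16: C, bond orders sum to 3 (valence 4) → 1 H
  atom 17: C, bond orders sum to 2 (valence 4) → 2 H
  atom 18: C, bond orders sum to 1 (valence 4) → 3 H
  atom 19: C, bond orders sum to 2 (valence 4) → 2 H
  atom 20: C, bond orders sum to 3 (valence 4) → 1 H
  atom 21: C, bond orders sum to 1 (valence 4) → 3 H
  atom 22: O, bond orders sum to 2 (valence 2) → 0 H
  atom 23: C, bond orders sum to 1 (valence 4) → 3 H
Totals → C:19, H:34, F:1, N:1, O:2.
In Hill order: C19H34FNO2.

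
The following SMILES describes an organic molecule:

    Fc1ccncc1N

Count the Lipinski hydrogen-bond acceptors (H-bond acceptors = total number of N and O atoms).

N atoms: 2; O atoms: 0.
Lipinski HBA = 2 + 0 = 2.

2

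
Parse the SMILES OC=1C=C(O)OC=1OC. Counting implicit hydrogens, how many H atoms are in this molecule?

6

Walk through each heavy atom and fill implicit hydrogens from standard valence (C 4, N 3, O 2, S 2, halogen 1):
  atom 1: O, bond orders sum to 1 (valence 2) → 1 H
  atom 2: C, bond orders sum to 4 (valence 4) → 0 H
  atom 3: C, bond orders sum to 3 (valence 4) → 1 H
  atom 4: C, bond orders sum to 4 (valence 4) → 0 H
  atom 5: O, bond orders sum to 1 (valence 2) → 1 H
  atom 6: O, bond orders sum to 2 (valence 2) → 0 H
  atom 7: C, bond orders sum to 4 (valence 4) → 0 H
  atom 8: O, bond orders sum to 2 (valence 2) → 0 H
  atom 9: C, bond orders sum to 1 (valence 4) → 3 H
Total hydrogens: 6.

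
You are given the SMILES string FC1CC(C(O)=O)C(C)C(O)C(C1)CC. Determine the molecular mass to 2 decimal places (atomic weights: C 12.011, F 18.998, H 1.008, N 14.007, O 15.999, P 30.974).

218.27 g/mol

First, the molecular formula is C11H19FO3 (counting implicit H from valence).
  C: 11 × 12.011 = 132.121
  F: 1 × 18.998 = 18.998
  H: 19 × 1.008 = 19.152
  O: 3 × 15.999 = 47.997
Sum: 11×12.011 + 1×18.998 + 19×1.008 + 3×15.999 = 218.268 → 218.27 g/mol.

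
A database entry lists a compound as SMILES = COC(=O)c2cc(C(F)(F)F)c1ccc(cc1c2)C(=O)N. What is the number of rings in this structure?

2

In SMILES, each pair of matching ring-closure digits denotes one ring-closing bond; the number of such bonds equals the number of independent rings.
Ring-closure bonds here: 2.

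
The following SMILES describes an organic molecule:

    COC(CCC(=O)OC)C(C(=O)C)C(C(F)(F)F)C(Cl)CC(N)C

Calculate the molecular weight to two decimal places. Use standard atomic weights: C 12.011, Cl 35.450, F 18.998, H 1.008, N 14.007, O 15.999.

First, the molecular formula is C15H25ClF3NO4 (counting implicit H from valence).
  C: 15 × 12.011 = 180.165
  Cl: 1 × 35.450 = 35.450
  F: 3 × 18.998 = 56.994
  H: 25 × 1.008 = 25.200
  N: 1 × 14.007 = 14.007
  O: 4 × 15.999 = 63.996
Sum: 15×12.011 + 1×35.450 + 3×18.998 + 25×1.008 + 1×14.007 + 4×15.999 = 375.812 → 375.81 g/mol.

375.81 g/mol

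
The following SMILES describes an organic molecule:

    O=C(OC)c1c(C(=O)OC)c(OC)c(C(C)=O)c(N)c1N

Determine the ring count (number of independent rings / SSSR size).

In SMILES, each pair of matching ring-closure digits denotes one ring-closing bond; the number of such bonds equals the number of independent rings.
Ring-closure bonds here: 1.

1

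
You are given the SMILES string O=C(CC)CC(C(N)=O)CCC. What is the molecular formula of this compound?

C9H17NO2

Walk through each heavy atom and fill implicit hydrogens from standard valence (C 4, N 3, O 2, S 2, halogen 1):
  atom 1: O, bond orders sum to 2 (valence 2) → 0 H
  atom 2: C, bond orders sum to 4 (valence 4) → 0 H
  atom 3: C, bond orders sum to 2 (valence 4) → 2 H
  atom 4: C, bond orders sum to 1 (valence 4) → 3 H
  atom 5: C, bond orders sum to 2 (valence 4) → 2 H
  atom 6: C, bond orders sum to 3 (valence 4) → 1 H
  atom 7: C, bond orders sum to 4 (valence 4) → 0 H
  atom 8: N, bond orders sum to 1 (valence 3) → 2 H
  atom 9: O, bond orders sum to 2 (valence 2) → 0 H
  atom 10: C, bond orders sum to 2 (valence 4) → 2 H
  atom 11: C, bond orders sum to 2 (valence 4) → 2 H
  atom 12: C, bond orders sum to 1 (valence 4) → 3 H
Totals → C:9, H:17, N:1, O:2.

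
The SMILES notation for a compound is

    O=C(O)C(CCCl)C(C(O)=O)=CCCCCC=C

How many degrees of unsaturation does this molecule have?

Molecular formula: C13H19ClO4.
DoU = (2C + 2 + N − H − X) / 2, where X is the halogen count and O/S are ignored.
    = (2·13 + 2 + 0 − 19 − 1) / 2 = 8 / 2 = 4.

4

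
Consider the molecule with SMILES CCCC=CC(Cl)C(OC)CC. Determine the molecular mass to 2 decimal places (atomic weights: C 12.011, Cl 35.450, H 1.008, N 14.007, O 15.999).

190.71 g/mol

First, the molecular formula is C10H19ClO (counting implicit H from valence).
  C: 10 × 12.011 = 120.110
  Cl: 1 × 35.450 = 35.450
  H: 19 × 1.008 = 19.152
  O: 1 × 15.999 = 15.999
Sum: 10×12.011 + 1×35.450 + 19×1.008 + 1×15.999 = 190.711 → 190.71 g/mol.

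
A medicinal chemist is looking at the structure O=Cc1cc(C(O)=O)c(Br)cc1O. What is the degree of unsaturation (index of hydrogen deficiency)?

6

Molecular formula: C8H5BrO4.
DoU = (2C + 2 + N − H − X) / 2, where X is the halogen count and O/S are ignored.
    = (2·8 + 2 + 0 − 5 − 1) / 2 = 12 / 2 = 6.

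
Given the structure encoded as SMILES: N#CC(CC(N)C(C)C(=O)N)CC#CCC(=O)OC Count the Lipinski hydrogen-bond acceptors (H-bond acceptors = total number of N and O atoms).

6

N atoms: 3; O atoms: 3.
Lipinski HBA = 3 + 3 = 6.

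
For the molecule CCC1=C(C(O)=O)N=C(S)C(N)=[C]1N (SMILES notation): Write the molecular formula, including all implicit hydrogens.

C8H11N3O2S

Walk through each heavy atom and fill implicit hydrogens from standard valence (C 4, N 3, O 2, S 2, halogen 1):
  atom 1: C, bond orders sum to 1 (valence 4) → 3 H
  atom 2: C, bond orders sum to 2 (valence 4) → 2 H
  atom 3: C, bond orders sum to 4 (valence 4) → 0 H
  atom 4: C, bond orders sum to 4 (valence 4) → 0 H
  atom 5: C, bond orders sum to 4 (valence 4) → 0 H
  atom 6: O, bond orders sum to 1 (valence 2) → 1 H
  atom 7: O, bond orders sum to 2 (valence 2) → 0 H
  atom 8: N, bond orders sum to 3 (valence 3) → 0 H
  atom 9: C, bond orders sum to 4 (valence 4) → 0 H
  atom 10: S, bond orders sum to 1 (valence 2) → 1 H
  atom 11: C, bond orders sum to 4 (valence 4) → 0 H
  atom 12: N, bond orders sum to 1 (valence 3) → 2 H
  atom 13: C with explicit H count 0
  atom 14: N, bond orders sum to 1 (valence 3) → 2 H
Totals → C:8, H:11, N:3, O:2, S:1.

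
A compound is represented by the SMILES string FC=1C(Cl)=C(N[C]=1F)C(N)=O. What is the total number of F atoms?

Scan the SMILES for F atoms (remember two-letter symbols like Cl and Br are single atoms).
Fluorine count: 2.

2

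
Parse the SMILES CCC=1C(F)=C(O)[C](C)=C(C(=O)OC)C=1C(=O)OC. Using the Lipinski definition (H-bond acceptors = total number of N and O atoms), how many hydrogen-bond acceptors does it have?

N atoms: 0; O atoms: 5.
Lipinski HBA = 0 + 5 = 5.

5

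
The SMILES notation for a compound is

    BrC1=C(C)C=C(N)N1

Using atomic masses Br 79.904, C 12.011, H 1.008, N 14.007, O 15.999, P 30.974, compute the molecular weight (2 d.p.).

175.03 g/mol

First, the molecular formula is C5H7BrN2 (counting implicit H from valence).
  Br: 1 × 79.904 = 79.904
  C: 5 × 12.011 = 60.055
  H: 7 × 1.008 = 7.056
  N: 2 × 14.007 = 28.014
Sum: 1×79.904 + 5×12.011 + 7×1.008 + 2×14.007 = 175.029 → 175.03 g/mol.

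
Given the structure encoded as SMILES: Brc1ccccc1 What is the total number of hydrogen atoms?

Walk through each heavy atom and fill implicit hydrogens from standard valence (C 4, N 3, O 2, S 2, halogen 1); for lowercase aromatic atoms, an aromatic c carries 1 H when it has two neighbours and 0 H with three, and aromatic n carries 0 H:
  atom 1: Br (halogen, monovalent) → 0 H
  atom 2: aromatic c, 3 neighbours → 0 H
  atom 3: aromatic c, 2 neighbours → 1 H
  atom 4: aromatic c, 2 neighbours → 1 H
  atom 5: aromatic c, 2 neighbours → 1 H
  atom 6: aromatic c, 2 neighbours → 1 H
  atom 7: aromatic c, 2 neighbours → 1 H
Total hydrogens: 5.

5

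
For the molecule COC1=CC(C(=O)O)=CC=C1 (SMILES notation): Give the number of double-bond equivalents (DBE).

5

Molecular formula: C8H8O3.
DoU = (2C + 2 + N − H − X) / 2, where X is the halogen count and O/S are ignored.
    = (2·8 + 2 + 0 − 8 − 0) / 2 = 10 / 2 = 5.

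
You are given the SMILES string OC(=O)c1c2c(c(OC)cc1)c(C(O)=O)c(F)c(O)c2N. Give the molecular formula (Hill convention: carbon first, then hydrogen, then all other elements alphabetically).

Walk through each heavy atom and fill implicit hydrogens from standard valence (C 4, N 3, O 2, S 2, halogen 1); for lowercase aromatic atoms, an aromatic c carries 1 H when it has two neighbours and 0 H with three, and aromatic n carries 0 H:
  atom 1: O, bond orders sum to 1 (valence 2) → 1 H
  atom 2: C, bond orders sum to 4 (valence 4) → 0 H
  atom 3: O, bond orders sum to 2 (valence 2) → 0 H
  atom 4: aromatic c, 3 neighbours → 0 H
  atom 5: aromatic c, 3 neighbours → 0 H
  atom 6: aromatic c, 3 neighbours → 0 H
  atom 7: aromatic c, 3 neighbours → 0 H
  atom 8: O, bond orders sum to 2 (valence 2) → 0 H
  atom 9: C, bond orders sum to 1 (valence 4) → 3 H
  atom 10: aromatic c, 2 neighbours → 1 H
  atom 11: aromatic c, 2 neighbours → 1 H
  atom 12: aromatic c, 3 neighbours → 0 H
  atom 13: C, bond orders sum to 4 (valence 4) → 0 H
  atom 14: O, bond orders sum to 1 (valence 2) → 1 H
  atom 15: O, bond orders sum to 2 (valence 2) → 0 H
  atom 16: aromatic c, 3 neighbours → 0 H
  atom 17: F (halogen, monovalent) → 0 H
  atom 18: aromatic c, 3 neighbours → 0 H
  atom 19: O, bond orders sum to 1 (valence 2) → 1 H
  atom 20: aromatic c, 3 neighbours → 0 H
  atom 21: N, bond orders sum to 1 (valence 3) → 2 H
Totals → C:13, H:10, F:1, N:1, O:6.

C13H10FNO6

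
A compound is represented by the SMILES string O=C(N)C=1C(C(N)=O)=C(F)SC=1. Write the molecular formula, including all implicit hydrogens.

Walk through each heavy atom and fill implicit hydrogens from standard valence (C 4, N 3, O 2, S 2, halogen 1):
  atom 1: O, bond orders sum to 2 (valence 2) → 0 H
  atom 2: C, bond orders sum to 4 (valence 4) → 0 H
  atom 3: N, bond orders sum to 1 (valence 3) → 2 H
  atom 4: C, bond orders sum to 4 (valence 4) → 0 H
  atom 5: C, bond orders sum to 4 (valence 4) → 0 H
  atom 6: C, bond orders sum to 4 (valence 4) → 0 H
  atom 7: N, bond orders sum to 1 (valence 3) → 2 H
  atom 8: O, bond orders sum to 2 (valence 2) → 0 H
  atom 9: C, bond orders sum to 4 (valence 4) → 0 H
  atom 10: F (halogen, monovalent) → 0 H
  atom 11: S, bond orders sum to 2 (valence 2) → 0 H
  atom 12: C, bond orders sum to 3 (valence 4) → 1 H
Totals → C:6, H:5, F:1, N:2, O:2, S:1.
In Hill order: C6H5FN2O2S.

C6H5FN2O2S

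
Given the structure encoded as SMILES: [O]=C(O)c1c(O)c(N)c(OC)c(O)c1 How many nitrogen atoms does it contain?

Scan the SMILES for N atoms (remember two-letter symbols like Cl and Br are single atoms).
Nitrogen count: 1.

1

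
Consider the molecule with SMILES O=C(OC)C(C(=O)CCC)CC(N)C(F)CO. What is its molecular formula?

Walk through each heavy atom and fill implicit hydrogens from standard valence (C 4, N 3, O 2, S 2, halogen 1):
  atom 1: O, bond orders sum to 2 (valence 2) → 0 H
  atom 2: C, bond orders sum to 4 (valence 4) → 0 H
  atom 3: O, bond orders sum to 2 (valence 2) → 0 H
  atom 4: C, bond orders sum to 1 (valence 4) → 3 H
  atom 5: C, bond orders sum to 3 (valence 4) → 1 H
  atom 6: C, bond orders sum to 4 (valence 4) → 0 H
  atom 7: O, bond orders sum to 2 (valence 2) → 0 H
  atom 8: C, bond orders sum to 2 (valence 4) → 2 H
  atom 9: C, bond orders sum to 2 (valence 4) → 2 H
  atom 10: C, bond orders sum to 1 (valence 4) → 3 H
  atom 11: C, bond orders sum to 2 (valence 4) → 2 H
  atom 12: C, bond orders sum to 3 (valence 4) → 1 H
  atom 13: N, bond orders sum to 1 (valence 3) → 2 H
  atom 14: C, bond orders sum to 3 (valence 4) → 1 H
  atom 15: F (halogen, monovalent) → 0 H
  atom 16: C, bond orders sum to 2 (valence 4) → 2 H
  atom 17: O, bond orders sum to 1 (valence 2) → 1 H
Totals → C:11, H:20, F:1, N:1, O:4.
In Hill order: C11H20FNO4.

C11H20FNO4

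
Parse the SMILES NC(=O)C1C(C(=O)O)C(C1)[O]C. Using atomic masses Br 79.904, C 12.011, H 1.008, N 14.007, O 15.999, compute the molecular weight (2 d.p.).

173.17 g/mol

First, the molecular formula is C7H11NO4 (counting implicit H from valence).
  C: 7 × 12.011 = 84.077
  H: 11 × 1.008 = 11.088
  N: 1 × 14.007 = 14.007
  O: 4 × 15.999 = 63.996
Sum: 7×12.011 + 11×1.008 + 1×14.007 + 4×15.999 = 173.168 → 173.17 g/mol.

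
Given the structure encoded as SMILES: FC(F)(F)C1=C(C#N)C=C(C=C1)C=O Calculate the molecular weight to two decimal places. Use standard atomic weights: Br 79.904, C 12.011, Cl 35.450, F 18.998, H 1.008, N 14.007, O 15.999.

First, the molecular formula is C9H4F3NO (counting implicit H from valence).
  C: 9 × 12.011 = 108.099
  F: 3 × 18.998 = 56.994
  H: 4 × 1.008 = 4.032
  N: 1 × 14.007 = 14.007
  O: 1 × 15.999 = 15.999
Sum: 9×12.011 + 3×18.998 + 4×1.008 + 1×14.007 + 1×15.999 = 199.131 → 199.13 g/mol.

199.13 g/mol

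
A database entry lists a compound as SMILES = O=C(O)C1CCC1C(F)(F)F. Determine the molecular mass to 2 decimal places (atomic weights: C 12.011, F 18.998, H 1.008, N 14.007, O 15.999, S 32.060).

First, the molecular formula is C6H7F3O2 (counting implicit H from valence).
  C: 6 × 12.011 = 72.066
  F: 3 × 18.998 = 56.994
  H: 7 × 1.008 = 7.056
  O: 2 × 15.999 = 31.998
Sum: 6×12.011 + 3×18.998 + 7×1.008 + 2×15.999 = 168.114 → 168.11 g/mol.

168.11 g/mol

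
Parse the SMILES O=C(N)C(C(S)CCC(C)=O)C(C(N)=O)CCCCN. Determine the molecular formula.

C13H25N3O3S

Walk through each heavy atom and fill implicit hydrogens from standard valence (C 4, N 3, O 2, S 2, halogen 1):
  atom 1: O, bond orders sum to 2 (valence 2) → 0 H
  atom 2: C, bond orders sum to 4 (valence 4) → 0 H
  atom 3: N, bond orders sum to 1 (valence 3) → 2 H
  atom 4: C, bond orders sum to 3 (valence 4) → 1 H
  atom 5: C, bond orders sum to 3 (valence 4) → 1 H
  atom 6: S, bond orders sum to 1 (valence 2) → 1 H
  atom 7: C, bond orders sum to 2 (valence 4) → 2 H
  atom 8: C, bond orders sum to 2 (valence 4) → 2 H
  atom 9: C, bond orders sum to 4 (valence 4) → 0 H
  atom 10: C, bond orders sum to 1 (valence 4) → 3 H
  atom 11: O, bond orders sum to 2 (valence 2) → 0 H
  atom 12: C, bond orders sum to 3 (valence 4) → 1 H
  atom 13: C, bond orders sum to 4 (valence 4) → 0 H
  atom 14: N, bond orders sum to 1 (valence 3) → 2 H
  atom 15: O, bond orders sum to 2 (valence 2) → 0 H
  atom 16: C, bond orders sum to 2 (valence 4) → 2 H
  atom 17: C, bond orders sum to 2 (valence 4) → 2 H
  atom 18: C, bond orders sum to 2 (valence 4) → 2 H
  atom 19: C, bond orders sum to 2 (valence 4) → 2 H
  atom 20: N, bond orders sum to 1 (valence 3) → 2 H
Totals → C:13, H:25, N:3, O:3, S:1.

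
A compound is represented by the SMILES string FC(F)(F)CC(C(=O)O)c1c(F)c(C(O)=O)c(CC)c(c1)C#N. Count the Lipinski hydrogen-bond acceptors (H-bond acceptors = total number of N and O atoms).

N atoms: 1; O atoms: 4.
Lipinski HBA = 1 + 4 = 5.

5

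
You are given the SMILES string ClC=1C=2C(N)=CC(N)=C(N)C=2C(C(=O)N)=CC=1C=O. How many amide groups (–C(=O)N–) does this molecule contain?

The amide motif appears at heavy-atom position 13 in the SMILES.
Other groups present: 1 aldehyde, 3 primary amine.
Amide count: 1.

1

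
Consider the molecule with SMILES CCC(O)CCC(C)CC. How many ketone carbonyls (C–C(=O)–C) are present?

Scan the SMILES for the ketone motif — none present.
Groups that are present: 1 hydroxyl.

0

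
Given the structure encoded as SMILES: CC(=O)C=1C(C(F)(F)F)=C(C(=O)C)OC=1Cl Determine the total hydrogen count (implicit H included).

Walk through each heavy atom and fill implicit hydrogens from standard valence (C 4, N 3, O 2, S 2, halogen 1):
  atom 1: C, bond orders sum to 1 (valence 4) → 3 H
  atom 2: C, bond orders sum to 4 (valence 4) → 0 H
  atom 3: O, bond orders sum to 2 (valence 2) → 0 H
  atom 4: C, bond orders sum to 4 (valence 4) → 0 H
  atom 5: C, bond orders sum to 4 (valence 4) → 0 H
  atom 6: C, bond orders sum to 4 (valence 4) → 0 H
  atom 7: F (halogen, monovalent) → 0 H
  atom 8: F (halogen, monovalent) → 0 H
  atom 9: F (halogen, monovalent) → 0 H
  atom 10: C, bond orders sum to 4 (valence 4) → 0 H
  atom 11: C, bond orders sum to 4 (valence 4) → 0 H
  atom 12: O, bond orders sum to 2 (valence 2) → 0 H
  atom 13: C, bond orders sum to 1 (valence 4) → 3 H
  atom 14: O, bond orders sum to 2 (valence 2) → 0 H
  atom 15: C, bond orders sum to 4 (valence 4) → 0 H
  atom 16: Cl (halogen, monovalent) → 0 H
Total hydrogens: 6.

6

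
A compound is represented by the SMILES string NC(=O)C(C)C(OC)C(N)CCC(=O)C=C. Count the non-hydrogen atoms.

Every atom symbol written in the SMILES (organic subset) is one heavy atom; implicit H are not written.
Heavy atoms by element → C:11, N:2, O:3.
Total: 16.

16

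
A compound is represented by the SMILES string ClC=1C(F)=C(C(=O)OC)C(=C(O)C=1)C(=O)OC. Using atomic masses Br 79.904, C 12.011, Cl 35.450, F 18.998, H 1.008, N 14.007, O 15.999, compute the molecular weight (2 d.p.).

First, the molecular formula is C10H8ClFO5 (counting implicit H from valence).
  C: 10 × 12.011 = 120.110
  Cl: 1 × 35.450 = 35.450
  F: 1 × 18.998 = 18.998
  H: 8 × 1.008 = 8.064
  O: 5 × 15.999 = 79.995
Sum: 10×12.011 + 1×35.450 + 1×18.998 + 8×1.008 + 5×15.999 = 262.617 → 262.62 g/mol.

262.62 g/mol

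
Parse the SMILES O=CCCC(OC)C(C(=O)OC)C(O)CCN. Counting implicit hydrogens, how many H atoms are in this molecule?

Walk through each heavy atom and fill implicit hydrogens from standard valence (C 4, N 3, O 2, S 2, halogen 1):
  atom 1: O, bond orders sum to 2 (valence 2) → 0 H
  atom 2: C, bond orders sum to 3 (valence 4) → 1 H
  atom 3: C, bond orders sum to 2 (valence 4) → 2 H
  atom 4: C, bond orders sum to 2 (valence 4) → 2 H
  atom 5: C, bond orders sum to 3 (valence 4) → 1 H
  atom 6: O, bond orders sum to 2 (valence 2) → 0 H
  atom 7: C, bond orders sum to 1 (valence 4) → 3 H
  atom 8: C, bond orders sum to 3 (valence 4) → 1 H
  atom 9: C, bond orders sum to 4 (valence 4) → 0 H
  atom 10: O, bond orders sum to 2 (valence 2) → 0 H
  atom 11: O, bond orders sum to 2 (valence 2) → 0 H
  atom 12: C, bond orders sum to 1 (valence 4) → 3 H
  atom 13: C, bond orders sum to 3 (valence 4) → 1 H
  atom 14: O, bond orders sum to 1 (valence 2) → 1 H
  atom 15: C, bond orders sum to 2 (valence 4) → 2 H
  atom 16: C, bond orders sum to 2 (valence 4) → 2 H
  atom 17: N, bond orders sum to 1 (valence 3) → 2 H
Total hydrogens: 21.

21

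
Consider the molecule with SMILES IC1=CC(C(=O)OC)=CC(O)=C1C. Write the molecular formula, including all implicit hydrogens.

C9H9IO3

Walk through each heavy atom and fill implicit hydrogens from standard valence (C 4, N 3, O 2, S 2, halogen 1):
  atom 1: I (halogen, monovalent) → 0 H
  atom 2: C, bond orders sum to 4 (valence 4) → 0 H
  atom 3: C, bond orders sum to 3 (valence 4) → 1 H
  atom 4: C, bond orders sum to 4 (valence 4) → 0 H
  atom 5: C, bond orders sum to 4 (valence 4) → 0 H
  atom 6: O, bond orders sum to 2 (valence 2) → 0 H
  atom 7: O, bond orders sum to 2 (valence 2) → 0 H
  atom 8: C, bond orders sum to 1 (valence 4) → 3 H
  atom 9: C, bond orders sum to 3 (valence 4) → 1 H
  atom 10: C, bond orders sum to 4 (valence 4) → 0 H
  atom 11: O, bond orders sum to 1 (valence 2) → 1 H
  atom 12: C, bond orders sum to 4 (valence 4) → 0 H
  atom 13: C, bond orders sum to 1 (valence 4) → 3 H
Totals → C:9, H:9, I:1, O:3.
In Hill order: C9H9IO3.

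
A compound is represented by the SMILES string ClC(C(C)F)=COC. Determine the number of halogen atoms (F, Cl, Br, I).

2

Halogen atoms appear at heavy-atom positions 1, 5 (1×Cl, 1×F).
Other groups present: 1 alkene, 1 ether.
Halogen count: 2.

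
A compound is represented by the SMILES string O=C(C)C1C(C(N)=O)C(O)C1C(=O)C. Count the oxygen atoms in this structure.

Scan the SMILES for O atoms (remember two-letter symbols like Cl and Br are single atoms).
Oxygen count: 4.

4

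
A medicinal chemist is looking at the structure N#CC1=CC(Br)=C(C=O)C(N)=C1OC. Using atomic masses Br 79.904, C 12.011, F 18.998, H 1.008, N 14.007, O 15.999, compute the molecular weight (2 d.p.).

First, the molecular formula is C9H7BrN2O2 (counting implicit H from valence).
  Br: 1 × 79.904 = 79.904
  C: 9 × 12.011 = 108.099
  H: 7 × 1.008 = 7.056
  N: 2 × 14.007 = 28.014
  O: 2 × 15.999 = 31.998
Sum: 1×79.904 + 9×12.011 + 7×1.008 + 2×14.007 + 2×15.999 = 255.071 → 255.07 g/mol.

255.07 g/mol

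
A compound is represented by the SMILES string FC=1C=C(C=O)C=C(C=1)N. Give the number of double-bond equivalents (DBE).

Molecular formula: C7H6FNO.
DoU = (2C + 2 + N − H − X) / 2, where X is the halogen count and O/S are ignored.
    = (2·7 + 2 + 1 − 6 − 1) / 2 = 10 / 2 = 5.

5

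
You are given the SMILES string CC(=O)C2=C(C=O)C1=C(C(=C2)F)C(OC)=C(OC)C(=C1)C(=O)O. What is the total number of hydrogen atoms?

Walk through each heavy atom and fill implicit hydrogens from standard valence (C 4, N 3, O 2, S 2, halogen 1):
  atom 1: C, bond orders sum to 1 (valence 4) → 3 H
  atom 2: C, bond orders sum to 4 (valence 4) → 0 H
  atom 3: O, bond orders sum to 2 (valence 2) → 0 H
  atom 4: C, bond orders sum to 4 (valence 4) → 0 H
  atom 5: C, bond orders sum to 4 (valence 4) → 0 H
  atom 6: C, bond orders sum to 3 (valence 4) → 1 H
  atom 7: O, bond orders sum to 2 (valence 2) → 0 H
  atom 8: C, bond orders sum to 4 (valence 4) → 0 H
  atom 9: C, bond orders sum to 4 (valence 4) → 0 H
  atom 10: C, bond orders sum to 4 (valence 4) → 0 H
  atom 11: C, bond orders sum to 3 (valence 4) → 1 H
  atom 12: F (halogen, monovalent) → 0 H
  atom 13: C, bond orders sum to 4 (valence 4) → 0 H
  atom 14: O, bond orders sum to 2 (valence 2) → 0 H
  atom 15: C, bond orders sum to 1 (valence 4) → 3 H
  atom 16: C, bond orders sum to 4 (valence 4) → 0 H
  atom 17: O, bond orders sum to 2 (valence 2) → 0 H
  atom 18: C, bond orders sum to 1 (valence 4) → 3 H
  atom 19: C, bond orders sum to 4 (valence 4) → 0 H
  atom 20: C, bond orders sum to 3 (valence 4) → 1 H
  atom 21: C, bond orders sum to 4 (valence 4) → 0 H
  atom 22: O, bond orders sum to 2 (valence 2) → 0 H
  atom 23: O, bond orders sum to 1 (valence 2) → 1 H
Total hydrogens: 13.

13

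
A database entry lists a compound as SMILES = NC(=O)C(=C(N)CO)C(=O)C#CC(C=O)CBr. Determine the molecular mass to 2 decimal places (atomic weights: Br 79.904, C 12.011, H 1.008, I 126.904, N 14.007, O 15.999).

303.11 g/mol

First, the molecular formula is C10H11BrN2O4 (counting implicit H from valence).
  Br: 1 × 79.904 = 79.904
  C: 10 × 12.011 = 120.110
  H: 11 × 1.008 = 11.088
  N: 2 × 14.007 = 28.014
  O: 4 × 15.999 = 63.996
Sum: 1×79.904 + 10×12.011 + 11×1.008 + 2×14.007 + 4×15.999 = 303.112 → 303.11 g/mol.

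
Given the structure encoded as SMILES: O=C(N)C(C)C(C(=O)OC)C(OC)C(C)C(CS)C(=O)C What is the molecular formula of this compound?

C14H25NO5S

Walk through each heavy atom and fill implicit hydrogens from standard valence (C 4, N 3, O 2, S 2, halogen 1):
  atom 1: O, bond orders sum to 2 (valence 2) → 0 H
  atom 2: C, bond orders sum to 4 (valence 4) → 0 H
  atom 3: N, bond orders sum to 1 (valence 3) → 2 H
  atom 4: C, bond orders sum to 3 (valence 4) → 1 H
  atom 5: C, bond orders sum to 1 (valence 4) → 3 H
  atom 6: C, bond orders sum to 3 (valence 4) → 1 H
  atom 7: C, bond orders sum to 4 (valence 4) → 0 H
  atom 8: O, bond orders sum to 2 (valence 2) → 0 H
  atom 9: O, bond orders sum to 2 (valence 2) → 0 H
  atom 10: C, bond orders sum to 1 (valence 4) → 3 H
  atom 11: C, bond orders sum to 3 (valence 4) → 1 H
  atom 12: O, bond orders sum to 2 (valence 2) → 0 H
  atom 13: C, bond orders sum to 1 (valence 4) → 3 H
  atom 14: C, bond orders sum to 3 (valence 4) → 1 H
  atom 15: C, bond orders sum to 1 (valence 4) → 3 H
  atom 16: C, bond orders sum to 3 (valence 4) → 1 H
  atom 17: C, bond orders sum to 2 (valence 4) → 2 H
  atom 18: S, bond orders sum to 1 (valence 2) → 1 H
  atom 19: C, bond orders sum to 4 (valence 4) → 0 H
  atom 20: O, bond orders sum to 2 (valence 2) → 0 H
  atom 21: C, bond orders sum to 1 (valence 4) → 3 H
Totals → C:14, H:25, N:1, O:5, S:1.
In Hill order: C14H25NO5S.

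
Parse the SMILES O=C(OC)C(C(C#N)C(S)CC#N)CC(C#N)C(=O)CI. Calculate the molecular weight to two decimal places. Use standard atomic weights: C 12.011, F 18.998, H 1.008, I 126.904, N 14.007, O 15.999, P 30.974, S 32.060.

419.24 g/mol

First, the molecular formula is C13H14IN3O3S (counting implicit H from valence).
  C: 13 × 12.011 = 156.143
  H: 14 × 1.008 = 14.112
  I: 1 × 126.904 = 126.904
  N: 3 × 14.007 = 42.021
  O: 3 × 15.999 = 47.997
  S: 1 × 32.060 = 32.060
Sum: 13×12.011 + 14×1.008 + 1×126.904 + 3×14.007 + 3×15.999 + 1×32.060 = 419.237 → 419.24 g/mol.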